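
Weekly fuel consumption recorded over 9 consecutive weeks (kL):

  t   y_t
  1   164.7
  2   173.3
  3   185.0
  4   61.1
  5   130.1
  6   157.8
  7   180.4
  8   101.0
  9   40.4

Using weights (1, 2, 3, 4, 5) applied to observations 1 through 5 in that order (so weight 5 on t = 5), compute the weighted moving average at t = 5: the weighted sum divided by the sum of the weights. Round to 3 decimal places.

Weighted sum: 1·164.7 + 2·173.3 + 3·185.0 + 4·61.1 + 5·130.1 = 164.7 + 346.6 + 555.0 + 244.4 + 650.5 = 1961.2
Weight total: 1 + 2 + 3 + 4 + 5 = 15
WMA = 1961.2 / 15 = 130.747

130.747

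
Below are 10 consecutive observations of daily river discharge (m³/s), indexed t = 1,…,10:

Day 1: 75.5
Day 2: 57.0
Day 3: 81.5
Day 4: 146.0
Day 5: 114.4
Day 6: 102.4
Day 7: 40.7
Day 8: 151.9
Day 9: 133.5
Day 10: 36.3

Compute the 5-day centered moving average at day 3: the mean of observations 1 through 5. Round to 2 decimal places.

94.88

Sum of periods 1–5: 75.5 + 57.0 + 81.5 + 146.0 + 114.4 = 474.4
Divide by 5: 474.4 / 5 = 94.88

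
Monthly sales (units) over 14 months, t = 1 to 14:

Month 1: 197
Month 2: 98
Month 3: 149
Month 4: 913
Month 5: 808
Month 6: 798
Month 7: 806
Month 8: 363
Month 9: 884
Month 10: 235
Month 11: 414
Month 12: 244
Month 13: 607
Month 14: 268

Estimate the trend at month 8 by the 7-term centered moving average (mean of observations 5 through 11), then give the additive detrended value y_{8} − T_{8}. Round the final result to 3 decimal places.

-252.429

Trend T_8 = (808 + 798 + 806 + 363 + 884 + 235 + 414) / 7 = 4308/7 = 615.42857
Detrended value: 363 − 615.42857 = -252.429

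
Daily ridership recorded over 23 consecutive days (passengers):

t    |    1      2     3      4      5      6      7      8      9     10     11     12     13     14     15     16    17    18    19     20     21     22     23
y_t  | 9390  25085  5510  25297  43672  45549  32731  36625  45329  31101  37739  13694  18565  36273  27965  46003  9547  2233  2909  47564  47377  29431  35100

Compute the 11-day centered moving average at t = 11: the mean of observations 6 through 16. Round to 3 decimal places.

Sum of periods 6–16: 45549 + 32731 + 36625 + 45329 + 31101 + 37739 + 13694 + 18565 + 36273 + 27965 + 46003 = 371574
Divide by 11: 371574 / 11 = 33779.455

33779.455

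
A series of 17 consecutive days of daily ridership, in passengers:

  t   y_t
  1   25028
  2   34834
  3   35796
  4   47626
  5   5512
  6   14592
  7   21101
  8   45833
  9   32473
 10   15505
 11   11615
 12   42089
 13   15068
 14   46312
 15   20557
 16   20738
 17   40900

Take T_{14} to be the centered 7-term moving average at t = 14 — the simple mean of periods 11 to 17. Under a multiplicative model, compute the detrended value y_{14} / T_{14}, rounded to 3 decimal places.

Trend T_14 = (11615 + 42089 + 15068 + 46312 + 20557 + 20738 + 40900) / 7 = 197279/7 = 28182.71429
Ratio to trend: 46312 / 28182.71429 = 1.643

1.643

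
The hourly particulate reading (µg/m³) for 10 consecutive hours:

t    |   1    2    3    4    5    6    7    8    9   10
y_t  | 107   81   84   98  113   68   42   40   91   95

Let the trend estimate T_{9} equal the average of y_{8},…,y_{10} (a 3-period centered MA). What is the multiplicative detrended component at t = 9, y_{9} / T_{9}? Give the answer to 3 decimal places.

1.208

Trend T_9 = (40 + 91 + 95) / 3 = 226/3 = 75.33333
Ratio to trend: 91 / 75.33333 = 1.208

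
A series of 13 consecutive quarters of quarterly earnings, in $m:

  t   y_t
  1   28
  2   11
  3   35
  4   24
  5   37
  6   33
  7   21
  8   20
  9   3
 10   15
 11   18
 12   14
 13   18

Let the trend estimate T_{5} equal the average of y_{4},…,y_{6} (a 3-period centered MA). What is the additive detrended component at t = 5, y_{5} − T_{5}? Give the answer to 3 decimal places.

5.667

Trend T_5 = (24 + 37 + 33) / 3 = 94/3 = 31.33333
Detrended value: 37 − 31.33333 = 5.667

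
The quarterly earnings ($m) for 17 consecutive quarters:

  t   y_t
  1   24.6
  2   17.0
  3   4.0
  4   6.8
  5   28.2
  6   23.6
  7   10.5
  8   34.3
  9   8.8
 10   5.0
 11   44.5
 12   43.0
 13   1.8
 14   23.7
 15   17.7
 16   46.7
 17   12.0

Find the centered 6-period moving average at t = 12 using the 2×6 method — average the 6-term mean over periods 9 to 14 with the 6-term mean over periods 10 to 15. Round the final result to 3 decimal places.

Sum over 9–14: 8.8 + 5.0 + 44.5 + 43.0 + 1.8 + 23.7 = 126.8
Sum over 10–15: 5.0 + 44.5 + 43.0 + 1.8 + 23.7 + 17.7 = 135.7
CMA at t=12 = (126.8 + 135.7) / (2·6) = 262.5 / 12 = 21.875

21.875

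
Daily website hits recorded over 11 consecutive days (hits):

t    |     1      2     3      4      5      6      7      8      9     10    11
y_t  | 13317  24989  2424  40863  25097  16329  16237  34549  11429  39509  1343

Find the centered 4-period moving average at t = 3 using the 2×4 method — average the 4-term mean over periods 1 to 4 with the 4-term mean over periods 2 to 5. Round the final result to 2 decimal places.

Sum over 1–4: 13317 + 24989 + 2424 + 40863 = 81593
Sum over 2–5: 24989 + 2424 + 40863 + 25097 = 93373
CMA at t=3 = (81593 + 93373) / (2·4) = 174966 / 8 = 21870.75

21870.75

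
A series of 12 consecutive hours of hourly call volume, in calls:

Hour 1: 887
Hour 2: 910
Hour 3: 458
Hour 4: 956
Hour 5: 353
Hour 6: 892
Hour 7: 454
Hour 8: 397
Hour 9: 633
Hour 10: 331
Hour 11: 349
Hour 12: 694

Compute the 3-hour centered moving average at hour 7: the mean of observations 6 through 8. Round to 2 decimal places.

Sum of periods 6–8: 892 + 454 + 397 = 1743
Divide by 3: 1743 / 3 = 581.00

581.00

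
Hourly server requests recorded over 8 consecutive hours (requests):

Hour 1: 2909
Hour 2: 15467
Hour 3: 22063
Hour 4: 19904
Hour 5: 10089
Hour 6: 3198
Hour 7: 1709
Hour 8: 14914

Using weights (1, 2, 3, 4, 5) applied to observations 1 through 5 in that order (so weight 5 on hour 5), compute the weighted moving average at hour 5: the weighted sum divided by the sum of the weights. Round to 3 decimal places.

15339.533

Weighted sum: 1·2909 + 2·15467 + 3·22063 + 4·19904 + 5·10089 = 2909 + 30934 + 66189 + 79616 + 50445 = 230093
Weight total: 1 + 2 + 3 + 4 + 5 = 15
WMA = 230093 / 15 = 15339.533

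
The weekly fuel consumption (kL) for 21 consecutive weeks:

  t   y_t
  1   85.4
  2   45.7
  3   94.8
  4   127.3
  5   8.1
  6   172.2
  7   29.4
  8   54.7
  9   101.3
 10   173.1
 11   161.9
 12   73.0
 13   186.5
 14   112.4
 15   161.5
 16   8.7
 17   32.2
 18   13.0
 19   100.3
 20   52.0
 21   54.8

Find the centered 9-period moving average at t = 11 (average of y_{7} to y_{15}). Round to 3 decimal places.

Sum of periods 7–15: 29.4 + 54.7 + 101.3 + 173.1 + 161.9 + 73.0 + 186.5 + 112.4 + 161.5 = 1053.8
Divide by 9: 1053.8 / 9 = 117.089

117.089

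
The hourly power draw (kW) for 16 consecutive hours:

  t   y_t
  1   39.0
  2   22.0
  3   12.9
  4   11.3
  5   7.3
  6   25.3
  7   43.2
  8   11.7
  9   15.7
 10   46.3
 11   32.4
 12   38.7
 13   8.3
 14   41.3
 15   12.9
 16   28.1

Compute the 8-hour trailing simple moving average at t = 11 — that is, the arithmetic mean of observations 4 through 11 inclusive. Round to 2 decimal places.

Sum of periods 4–11: 11.3 + 7.3 + 25.3 + 43.2 + 11.7 + 15.7 + 46.3 + 32.4 = 193.2
Divide by 8: 193.2 / 8 = 24.15

24.15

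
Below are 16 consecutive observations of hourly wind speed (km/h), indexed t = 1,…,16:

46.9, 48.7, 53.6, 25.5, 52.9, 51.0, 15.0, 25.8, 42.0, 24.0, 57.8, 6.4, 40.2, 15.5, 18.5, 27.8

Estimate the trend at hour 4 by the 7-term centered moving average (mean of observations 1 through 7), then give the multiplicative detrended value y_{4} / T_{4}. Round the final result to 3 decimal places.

Trend T_4 = (46.9 + 48.7 + 53.6 + 25.5 + 52.9 + 51.0 + 15.0) / 7 = 293.6/7 = 41.94286
Ratio to trend: 25.5 / 41.94286 = 0.608

0.608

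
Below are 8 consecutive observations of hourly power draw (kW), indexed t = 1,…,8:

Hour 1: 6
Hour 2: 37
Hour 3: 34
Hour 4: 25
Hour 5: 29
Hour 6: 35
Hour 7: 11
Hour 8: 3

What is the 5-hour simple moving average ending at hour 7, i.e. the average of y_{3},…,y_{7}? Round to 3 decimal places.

26.800

Sum of periods 3–7: 34 + 25 + 29 + 35 + 11 = 134
Divide by 5: 134 / 5 = 26.800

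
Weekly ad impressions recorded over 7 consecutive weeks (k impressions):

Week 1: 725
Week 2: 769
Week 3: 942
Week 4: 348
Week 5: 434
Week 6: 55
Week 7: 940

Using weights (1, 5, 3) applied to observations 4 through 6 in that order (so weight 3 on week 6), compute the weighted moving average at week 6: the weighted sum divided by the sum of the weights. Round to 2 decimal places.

298.11

Weighted sum: 1·348 + 5·434 + 3·55 = 348 + 2170 + 165 = 2683
Weight total: 1 + 5 + 3 = 9
WMA = 2683 / 9 = 298.11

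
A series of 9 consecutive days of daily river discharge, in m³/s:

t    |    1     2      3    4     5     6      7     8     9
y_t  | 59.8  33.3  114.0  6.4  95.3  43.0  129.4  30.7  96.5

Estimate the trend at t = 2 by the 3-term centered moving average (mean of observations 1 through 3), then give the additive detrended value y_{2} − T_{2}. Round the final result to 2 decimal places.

Trend T_2 = (59.8 + 33.3 + 114.0) / 3 = 207.1/3 = 69.0333
Detrended value: 33.3 − 69.0333 = -35.73

-35.73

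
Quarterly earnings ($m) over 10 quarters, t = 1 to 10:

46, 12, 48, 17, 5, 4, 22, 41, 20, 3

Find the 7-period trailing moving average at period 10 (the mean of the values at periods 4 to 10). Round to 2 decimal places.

16.00

Sum of periods 4–10: 17 + 5 + 4 + 22 + 41 + 20 + 3 = 112
Divide by 7: 112 / 7 = 16.00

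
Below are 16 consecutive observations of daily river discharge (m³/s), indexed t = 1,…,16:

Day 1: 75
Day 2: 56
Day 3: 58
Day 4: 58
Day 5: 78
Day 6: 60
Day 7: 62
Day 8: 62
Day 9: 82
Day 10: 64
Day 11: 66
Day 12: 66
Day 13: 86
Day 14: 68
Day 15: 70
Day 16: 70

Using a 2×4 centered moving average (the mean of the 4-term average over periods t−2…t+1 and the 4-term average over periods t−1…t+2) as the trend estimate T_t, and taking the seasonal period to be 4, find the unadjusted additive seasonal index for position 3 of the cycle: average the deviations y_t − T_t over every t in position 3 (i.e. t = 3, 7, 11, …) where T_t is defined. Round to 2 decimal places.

Season position 3 occurs at t = 3, 7, 11 (where T_t is defined).
t=3: T_3 = 62.1250; y_3 − T_3 = 58 − 62.1250 = -4.1250
t=7: T_7 = 66.0000; y_7 − T_7 = 62 − 66.0000 = -4.0000
t=11: T_11 = 70.0000; y_11 − T_11 = 66 − 70.0000 = -4.0000
Mean deviation: (-4.1250 + -4.0000 + -4.0000) / 3 = -4.04

-4.04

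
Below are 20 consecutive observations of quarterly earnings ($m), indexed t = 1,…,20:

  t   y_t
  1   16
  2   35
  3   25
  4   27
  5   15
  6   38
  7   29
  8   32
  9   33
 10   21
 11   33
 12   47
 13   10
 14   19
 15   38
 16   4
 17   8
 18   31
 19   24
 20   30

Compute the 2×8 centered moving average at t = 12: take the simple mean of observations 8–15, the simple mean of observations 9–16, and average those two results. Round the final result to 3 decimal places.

27.375

Sum over 8–15: 32 + 33 + 21 + 33 + 47 + 10 + 19 + 38 = 233
Sum over 9–16: 33 + 21 + 33 + 47 + 10 + 19 + 38 + 4 = 205
CMA at t=12 = (233 + 205) / (2·8) = 438 / 16 = 27.375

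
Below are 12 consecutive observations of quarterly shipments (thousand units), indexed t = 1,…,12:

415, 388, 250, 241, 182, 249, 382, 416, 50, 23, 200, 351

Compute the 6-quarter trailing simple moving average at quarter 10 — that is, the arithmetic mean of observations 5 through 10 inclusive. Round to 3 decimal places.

Sum of periods 5–10: 182 + 249 + 382 + 416 + 50 + 23 = 1302
Divide by 6: 1302 / 6 = 217.000

217.000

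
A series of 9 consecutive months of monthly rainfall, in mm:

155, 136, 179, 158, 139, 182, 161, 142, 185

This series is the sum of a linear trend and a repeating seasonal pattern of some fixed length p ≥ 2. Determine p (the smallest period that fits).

First differences y_{t+1} − y_t: -19, 43, -21, -19, 43, -21, -19, 43, …
The difference pattern repeats every 3 terms and not for any smaller step, so p = 3.

3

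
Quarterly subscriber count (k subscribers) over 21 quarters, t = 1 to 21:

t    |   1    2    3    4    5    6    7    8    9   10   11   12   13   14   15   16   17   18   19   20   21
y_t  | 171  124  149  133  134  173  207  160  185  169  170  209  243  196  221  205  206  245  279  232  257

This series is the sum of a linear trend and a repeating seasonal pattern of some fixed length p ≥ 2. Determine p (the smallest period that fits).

First differences y_{t+1} − y_t: -47, 25, -16, 1, 39, 34, -47, 25, -16, 1, 39, 34, -47, 25, …
The difference pattern repeats every 6 terms and not for any smaller step, so p = 6.

6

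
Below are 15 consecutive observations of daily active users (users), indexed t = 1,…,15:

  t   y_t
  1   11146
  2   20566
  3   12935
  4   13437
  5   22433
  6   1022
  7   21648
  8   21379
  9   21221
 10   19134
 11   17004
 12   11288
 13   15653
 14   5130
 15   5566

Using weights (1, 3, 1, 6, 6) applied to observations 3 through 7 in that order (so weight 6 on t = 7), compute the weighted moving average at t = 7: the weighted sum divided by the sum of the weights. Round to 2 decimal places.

12452.88

Weighted sum: 1·12935 + 3·13437 + 1·22433 + 6·1022 + 6·21648 = 12935 + 40311 + 22433 + 6132 + 129888 = 211699
Weight total: 1 + 3 + 1 + 6 + 6 = 17
WMA = 211699 / 17 = 12452.88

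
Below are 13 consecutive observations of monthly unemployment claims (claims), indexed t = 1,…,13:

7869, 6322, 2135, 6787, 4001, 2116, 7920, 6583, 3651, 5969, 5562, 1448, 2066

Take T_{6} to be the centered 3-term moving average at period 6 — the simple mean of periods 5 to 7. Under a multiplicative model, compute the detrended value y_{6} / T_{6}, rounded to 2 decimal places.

0.45

Trend T_6 = (4001 + 2116 + 7920) / 3 = 14037/3 = 4679.0000
Ratio to trend: 2116 / 4679.0000 = 0.45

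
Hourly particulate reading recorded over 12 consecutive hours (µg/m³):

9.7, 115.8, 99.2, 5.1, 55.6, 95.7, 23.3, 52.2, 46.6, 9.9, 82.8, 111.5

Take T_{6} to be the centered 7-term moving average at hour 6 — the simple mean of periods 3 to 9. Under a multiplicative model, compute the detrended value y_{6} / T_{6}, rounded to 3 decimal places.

Trend T_6 = (99.2 + 5.1 + 55.6 + 95.7 + 23.3 + 52.2 + 46.6) / 7 = 377.7/7 = 53.95714
Ratio to trend: 95.7 / 53.95714 = 1.774

1.774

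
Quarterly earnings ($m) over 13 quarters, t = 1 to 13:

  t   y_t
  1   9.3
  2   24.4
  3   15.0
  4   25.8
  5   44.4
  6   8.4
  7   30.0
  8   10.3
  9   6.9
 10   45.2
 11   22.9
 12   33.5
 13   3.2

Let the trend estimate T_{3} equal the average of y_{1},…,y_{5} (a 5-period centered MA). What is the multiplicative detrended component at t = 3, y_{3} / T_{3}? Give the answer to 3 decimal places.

Trend T_3 = (9.3 + 24.4 + 15.0 + 25.8 + 44.4) / 5 = 118.9/5 = 23.78000
Ratio to trend: 15.0 / 23.78000 = 0.631

0.631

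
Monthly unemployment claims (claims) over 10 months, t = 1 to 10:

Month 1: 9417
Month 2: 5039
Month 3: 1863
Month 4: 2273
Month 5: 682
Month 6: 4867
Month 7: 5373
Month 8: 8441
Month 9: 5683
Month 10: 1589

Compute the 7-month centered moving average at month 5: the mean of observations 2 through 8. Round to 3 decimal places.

Sum of periods 2–8: 5039 + 1863 + 2273 + 682 + 4867 + 5373 + 8441 = 28538
Divide by 7: 28538 / 7 = 4076.857

4076.857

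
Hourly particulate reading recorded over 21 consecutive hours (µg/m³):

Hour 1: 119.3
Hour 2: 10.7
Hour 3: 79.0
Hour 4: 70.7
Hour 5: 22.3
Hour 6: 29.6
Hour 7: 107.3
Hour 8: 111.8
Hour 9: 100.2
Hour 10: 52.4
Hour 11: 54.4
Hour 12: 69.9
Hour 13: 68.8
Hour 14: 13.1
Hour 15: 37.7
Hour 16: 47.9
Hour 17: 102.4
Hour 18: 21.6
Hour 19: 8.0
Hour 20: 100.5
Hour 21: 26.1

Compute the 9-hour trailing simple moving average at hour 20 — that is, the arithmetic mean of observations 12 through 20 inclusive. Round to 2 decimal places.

52.21

Sum of periods 12–20: 69.9 + 68.8 + 13.1 + 37.7 + 47.9 + 102.4 + 21.6 + 8.0 + 100.5 = 469.9
Divide by 9: 469.9 / 9 = 52.21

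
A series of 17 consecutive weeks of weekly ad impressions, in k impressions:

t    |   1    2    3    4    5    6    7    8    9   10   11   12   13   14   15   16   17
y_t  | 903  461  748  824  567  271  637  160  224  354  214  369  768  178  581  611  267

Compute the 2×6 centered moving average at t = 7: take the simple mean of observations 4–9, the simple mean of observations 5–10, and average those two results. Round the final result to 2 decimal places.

408.00

Sum over 4–9: 824 + 567 + 271 + 637 + 160 + 224 = 2683
Sum over 5–10: 567 + 271 + 637 + 160 + 224 + 354 = 2213
CMA at t=7 = (2683 + 2213) / (2·6) = 4896 / 12 = 408.00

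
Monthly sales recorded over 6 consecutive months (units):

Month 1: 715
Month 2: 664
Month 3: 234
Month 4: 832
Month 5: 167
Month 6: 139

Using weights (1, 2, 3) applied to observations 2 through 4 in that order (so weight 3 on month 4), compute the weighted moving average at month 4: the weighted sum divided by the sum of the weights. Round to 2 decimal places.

604.67

Weighted sum: 1·664 + 2·234 + 3·832 = 664 + 468 + 2496 = 3628
Weight total: 1 + 2 + 3 = 6
WMA = 3628 / 6 = 604.67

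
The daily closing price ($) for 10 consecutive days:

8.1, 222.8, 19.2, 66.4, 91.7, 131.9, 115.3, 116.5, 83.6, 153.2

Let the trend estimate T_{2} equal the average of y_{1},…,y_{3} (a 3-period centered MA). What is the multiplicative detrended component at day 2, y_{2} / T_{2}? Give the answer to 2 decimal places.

Trend T_2 = (8.1 + 222.8 + 19.2) / 3 = 250.1/3 = 83.3667
Ratio to trend: 222.8 / 83.3667 = 2.67

2.67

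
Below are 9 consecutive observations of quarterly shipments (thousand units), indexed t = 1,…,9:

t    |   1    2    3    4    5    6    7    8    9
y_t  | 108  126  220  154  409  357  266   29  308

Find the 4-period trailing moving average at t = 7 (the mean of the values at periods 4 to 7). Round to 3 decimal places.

Sum of periods 4–7: 154 + 409 + 357 + 266 = 1186
Divide by 4: 1186 / 4 = 296.500

296.500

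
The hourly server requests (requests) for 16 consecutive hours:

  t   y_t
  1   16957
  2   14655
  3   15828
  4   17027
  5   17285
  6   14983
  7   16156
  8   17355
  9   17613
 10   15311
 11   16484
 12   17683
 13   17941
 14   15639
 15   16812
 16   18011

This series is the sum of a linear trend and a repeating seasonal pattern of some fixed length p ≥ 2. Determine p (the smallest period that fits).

First differences y_{t+1} − y_t: -2302, 1173, 1199, 258, -2302, 1173, 1199, 258, -2302, 1173, …
The difference pattern repeats every 4 terms and not for any smaller step, so p = 4.

4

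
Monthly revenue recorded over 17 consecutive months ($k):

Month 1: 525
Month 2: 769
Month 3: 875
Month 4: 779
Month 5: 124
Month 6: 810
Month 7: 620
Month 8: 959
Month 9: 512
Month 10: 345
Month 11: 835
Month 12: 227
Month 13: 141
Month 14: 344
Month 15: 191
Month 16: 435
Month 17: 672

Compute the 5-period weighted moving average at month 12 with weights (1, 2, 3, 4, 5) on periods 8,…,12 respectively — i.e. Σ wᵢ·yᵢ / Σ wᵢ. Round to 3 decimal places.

499.533

Weighted sum: 1·959 + 2·512 + 3·345 + 4·835 + 5·227 = 959 + 1024 + 1035 + 3340 + 1135 = 7493
Weight total: 1 + 2 + 3 + 4 + 5 = 15
WMA = 7493 / 15 = 499.533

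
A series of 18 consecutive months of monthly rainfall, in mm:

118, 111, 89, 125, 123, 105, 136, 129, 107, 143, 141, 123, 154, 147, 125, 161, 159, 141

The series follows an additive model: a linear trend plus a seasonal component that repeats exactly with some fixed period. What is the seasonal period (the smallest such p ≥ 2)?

6

First differences y_{t+1} − y_t: -7, -22, 36, -2, -18, 31, -7, -22, 36, -2, -18, 31, -7, -22, …
The difference pattern repeats every 6 terms and not for any smaller step, so p = 6.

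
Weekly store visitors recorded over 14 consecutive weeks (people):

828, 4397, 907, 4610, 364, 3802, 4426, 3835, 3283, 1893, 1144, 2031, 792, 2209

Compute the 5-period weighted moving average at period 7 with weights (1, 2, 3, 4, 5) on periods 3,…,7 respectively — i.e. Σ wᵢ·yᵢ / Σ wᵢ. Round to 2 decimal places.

3237.13

Weighted sum: 1·907 + 2·4610 + 3·364 + 4·3802 + 5·4426 = 907 + 9220 + 1092 + 15208 + 22130 = 48557
Weight total: 1 + 2 + 3 + 4 + 5 = 15
WMA = 48557 / 15 = 3237.13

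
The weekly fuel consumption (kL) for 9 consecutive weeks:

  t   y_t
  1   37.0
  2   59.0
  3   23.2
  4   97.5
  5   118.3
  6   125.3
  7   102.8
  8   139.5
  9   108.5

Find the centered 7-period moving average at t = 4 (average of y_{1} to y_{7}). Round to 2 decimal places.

80.44

Sum of periods 1–7: 37.0 + 59.0 + 23.2 + 97.5 + 118.3 + 125.3 + 102.8 = 563.1
Divide by 7: 563.1 / 7 = 80.44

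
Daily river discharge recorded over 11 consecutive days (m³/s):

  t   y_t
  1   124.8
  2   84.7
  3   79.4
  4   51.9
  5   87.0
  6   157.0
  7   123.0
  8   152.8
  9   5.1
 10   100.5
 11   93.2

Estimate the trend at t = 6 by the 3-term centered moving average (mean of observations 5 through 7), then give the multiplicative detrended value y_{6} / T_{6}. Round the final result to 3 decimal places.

Trend T_6 = (87.0 + 157.0 + 123.0) / 3 = 367.0/3 = 122.33333
Ratio to trend: 157.0 / 122.33333 = 1.283

1.283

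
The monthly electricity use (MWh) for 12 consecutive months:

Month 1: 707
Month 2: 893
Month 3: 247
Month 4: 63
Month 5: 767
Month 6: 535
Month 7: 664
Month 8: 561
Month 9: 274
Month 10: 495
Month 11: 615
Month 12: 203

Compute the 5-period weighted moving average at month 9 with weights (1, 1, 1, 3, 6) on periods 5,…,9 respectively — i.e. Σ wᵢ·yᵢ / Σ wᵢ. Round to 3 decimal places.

Weighted sum: 1·767 + 1·535 + 1·664 + 3·561 + 6·274 = 767 + 535 + 664 + 1683 + 1644 = 5293
Weight total: 1 + 1 + 1 + 3 + 6 = 12
WMA = 5293 / 12 = 441.083

441.083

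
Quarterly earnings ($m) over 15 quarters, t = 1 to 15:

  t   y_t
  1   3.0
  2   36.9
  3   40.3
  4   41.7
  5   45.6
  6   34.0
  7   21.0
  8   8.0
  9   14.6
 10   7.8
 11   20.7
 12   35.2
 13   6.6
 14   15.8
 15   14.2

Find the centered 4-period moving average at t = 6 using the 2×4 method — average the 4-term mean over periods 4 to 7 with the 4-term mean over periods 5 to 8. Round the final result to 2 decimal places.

31.36

Sum over 4–7: 41.7 + 45.6 + 34.0 + 21.0 = 142.3
Sum over 5–8: 45.6 + 34.0 + 21.0 + 8.0 = 108.6
CMA at t=6 = (142.3 + 108.6) / (2·4) = 250.9 / 8 = 31.36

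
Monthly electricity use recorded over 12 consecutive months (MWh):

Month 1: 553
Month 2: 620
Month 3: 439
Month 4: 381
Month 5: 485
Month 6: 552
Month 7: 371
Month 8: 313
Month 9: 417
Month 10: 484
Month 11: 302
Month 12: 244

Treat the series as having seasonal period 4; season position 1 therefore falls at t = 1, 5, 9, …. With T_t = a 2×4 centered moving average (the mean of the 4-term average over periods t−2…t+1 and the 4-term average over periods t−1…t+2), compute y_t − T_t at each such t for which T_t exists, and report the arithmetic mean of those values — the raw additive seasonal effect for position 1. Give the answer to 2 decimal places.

29.31

Season position 1 occurs at t = 5, 9 (where T_t is defined).
t=5: T_5 = 455.7500; y_5 − T_5 = 485 − 455.7500 = 29.2500
t=9: T_9 = 387.6250; y_9 − T_9 = 417 − 387.6250 = 29.3750
Mean deviation: (29.2500 + 29.3750) / 2 = 29.31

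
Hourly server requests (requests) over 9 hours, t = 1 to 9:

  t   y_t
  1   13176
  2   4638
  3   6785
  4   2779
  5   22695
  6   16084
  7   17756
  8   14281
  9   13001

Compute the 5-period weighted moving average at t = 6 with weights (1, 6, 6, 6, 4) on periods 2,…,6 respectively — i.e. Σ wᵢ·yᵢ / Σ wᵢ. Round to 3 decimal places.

Weighted sum: 1·4638 + 6·6785 + 6·2779 + 6·22695 + 4·16084 = 4638 + 40710 + 16674 + 136170 + 64336 = 262528
Weight total: 1 + 6 + 6 + 6 + 4 = 23
WMA = 262528 / 23 = 11414.261

11414.261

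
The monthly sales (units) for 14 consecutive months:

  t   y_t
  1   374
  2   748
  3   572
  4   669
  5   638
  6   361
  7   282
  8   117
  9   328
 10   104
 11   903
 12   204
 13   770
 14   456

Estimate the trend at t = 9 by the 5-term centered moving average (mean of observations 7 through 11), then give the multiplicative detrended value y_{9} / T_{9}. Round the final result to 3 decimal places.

Trend T_9 = (282 + 117 + 328 + 104 + 903) / 5 = 1734/5 = 346.80000
Ratio to trend: 328 / 346.80000 = 0.946

0.946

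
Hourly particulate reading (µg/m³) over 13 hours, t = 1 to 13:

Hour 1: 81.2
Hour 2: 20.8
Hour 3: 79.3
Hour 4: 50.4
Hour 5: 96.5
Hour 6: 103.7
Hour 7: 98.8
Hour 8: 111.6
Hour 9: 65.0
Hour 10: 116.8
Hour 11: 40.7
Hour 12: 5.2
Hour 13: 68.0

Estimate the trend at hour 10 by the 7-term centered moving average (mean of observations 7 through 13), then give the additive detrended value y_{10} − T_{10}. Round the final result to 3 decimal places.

Trend T_10 = (98.8 + 111.6 + 65.0 + 116.8 + 40.7 + 5.2 + 68.0) / 7 = 506.1/7 = 72.30000
Detrended value: 116.8 − 72.30000 = 44.500

44.500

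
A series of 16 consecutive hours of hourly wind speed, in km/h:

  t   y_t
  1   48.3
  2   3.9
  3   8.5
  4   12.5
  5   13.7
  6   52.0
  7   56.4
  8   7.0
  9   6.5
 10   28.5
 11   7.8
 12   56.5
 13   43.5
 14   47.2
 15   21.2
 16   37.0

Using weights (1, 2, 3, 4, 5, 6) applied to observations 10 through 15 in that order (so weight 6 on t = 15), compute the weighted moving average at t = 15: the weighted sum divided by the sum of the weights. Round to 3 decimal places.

Weighted sum: 1·28.5 + 2·7.8 + 3·56.5 + 4·43.5 + 5·47.2 + 6·21.2 = 28.5 + 15.6 + 169.5 + 174.0 + 236.0 + 127.2 = 750.8
Weight total: 1 + 2 + 3 + 4 + 5 + 6 = 21
WMA = 750.8 / 21 = 35.752

35.752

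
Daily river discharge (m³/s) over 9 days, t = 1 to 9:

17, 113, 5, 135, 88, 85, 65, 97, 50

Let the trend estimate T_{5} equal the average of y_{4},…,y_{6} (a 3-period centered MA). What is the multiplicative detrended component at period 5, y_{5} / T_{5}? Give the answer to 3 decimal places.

Trend T_5 = (135 + 88 + 85) / 3 = 308/3 = 102.66667
Ratio to trend: 88 / 102.66667 = 0.857

0.857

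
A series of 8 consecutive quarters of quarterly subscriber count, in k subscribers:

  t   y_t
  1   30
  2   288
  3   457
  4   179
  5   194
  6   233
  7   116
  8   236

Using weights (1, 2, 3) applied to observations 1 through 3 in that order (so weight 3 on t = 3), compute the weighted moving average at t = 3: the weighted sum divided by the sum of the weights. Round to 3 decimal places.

Weighted sum: 1·30 + 2·288 + 3·457 = 30 + 576 + 1371 = 1977
Weight total: 1 + 2 + 3 = 6
WMA = 1977 / 6 = 329.500

329.500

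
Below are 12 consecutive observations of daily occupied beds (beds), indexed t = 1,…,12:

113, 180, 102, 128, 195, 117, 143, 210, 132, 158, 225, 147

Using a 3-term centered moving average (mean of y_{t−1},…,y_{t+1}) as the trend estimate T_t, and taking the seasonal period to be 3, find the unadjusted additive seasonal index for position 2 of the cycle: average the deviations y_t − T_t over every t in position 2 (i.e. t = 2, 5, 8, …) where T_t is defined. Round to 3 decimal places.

48.333

Season position 2 occurs at t = 2, 5, 8, 11 (where T_t is defined).
t=2: T_2 = 131.66667; y_2 − T_2 = 180 − 131.66667 = 48.33333
t=5: T_5 = 146.66667; y_5 − T_5 = 195 − 146.66667 = 48.33333
t=8: T_8 = 161.66667; y_8 − T_8 = 210 − 161.66667 = 48.33333
t=11: T_11 = 176.66667; y_11 − T_11 = 225 − 176.66667 = 48.33333
Mean deviation: (48.33333 + 48.33333 + 48.33333 + 48.33333) / 4 = 48.333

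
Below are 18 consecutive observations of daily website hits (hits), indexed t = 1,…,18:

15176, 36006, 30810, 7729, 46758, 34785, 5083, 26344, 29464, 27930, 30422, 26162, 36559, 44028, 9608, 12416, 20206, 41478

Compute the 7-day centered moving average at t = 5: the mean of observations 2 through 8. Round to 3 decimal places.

Sum of periods 2–8: 36006 + 30810 + 7729 + 46758 + 34785 + 5083 + 26344 = 187515
Divide by 7: 187515 / 7 = 26787.857

26787.857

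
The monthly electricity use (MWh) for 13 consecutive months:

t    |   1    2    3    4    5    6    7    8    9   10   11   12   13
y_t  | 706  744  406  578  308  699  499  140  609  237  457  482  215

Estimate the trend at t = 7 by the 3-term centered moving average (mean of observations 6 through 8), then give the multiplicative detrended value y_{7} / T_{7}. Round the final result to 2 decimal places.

Trend T_7 = (699 + 499 + 140) / 3 = 1338/3 = 446.0000
Ratio to trend: 499 / 446.0000 = 1.12

1.12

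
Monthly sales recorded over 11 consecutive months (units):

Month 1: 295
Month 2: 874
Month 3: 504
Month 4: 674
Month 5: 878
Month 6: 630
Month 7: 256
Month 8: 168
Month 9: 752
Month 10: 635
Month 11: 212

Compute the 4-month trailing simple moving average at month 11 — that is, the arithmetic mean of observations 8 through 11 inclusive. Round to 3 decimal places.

441.750

Sum of periods 8–11: 168 + 752 + 635 + 212 = 1767
Divide by 4: 1767 / 4 = 441.750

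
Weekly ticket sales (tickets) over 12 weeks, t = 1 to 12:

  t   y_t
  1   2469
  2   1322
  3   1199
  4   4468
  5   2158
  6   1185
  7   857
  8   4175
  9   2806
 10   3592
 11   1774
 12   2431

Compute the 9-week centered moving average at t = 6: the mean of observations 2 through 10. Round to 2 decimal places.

2418.00

Sum of periods 2–10: 1322 + 1199 + 4468 + 2158 + 1185 + 857 + 4175 + 2806 + 3592 = 21762
Divide by 9: 21762 / 9 = 2418.00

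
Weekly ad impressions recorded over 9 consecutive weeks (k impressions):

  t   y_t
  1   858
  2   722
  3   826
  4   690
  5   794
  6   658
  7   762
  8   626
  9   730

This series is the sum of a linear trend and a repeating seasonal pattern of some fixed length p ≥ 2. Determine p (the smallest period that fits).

First differences y_{t+1} − y_t: -136, 104, -136, 104, -136, 104, …
The difference pattern repeats every 2 terms and not for any smaller step, so p = 2.

2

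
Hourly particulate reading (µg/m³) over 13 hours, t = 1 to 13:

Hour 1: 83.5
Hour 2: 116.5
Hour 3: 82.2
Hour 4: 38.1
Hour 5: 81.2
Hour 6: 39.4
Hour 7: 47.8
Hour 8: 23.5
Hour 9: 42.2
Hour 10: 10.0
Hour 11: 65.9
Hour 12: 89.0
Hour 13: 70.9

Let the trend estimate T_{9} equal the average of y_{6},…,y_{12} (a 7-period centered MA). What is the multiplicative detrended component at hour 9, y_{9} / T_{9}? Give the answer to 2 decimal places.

0.93

Trend T_9 = (39.4 + 47.8 + 23.5 + 42.2 + 10.0 + 65.9 + 89.0) / 7 = 317.8/7 = 45.4000
Ratio to trend: 42.2 / 45.4000 = 0.93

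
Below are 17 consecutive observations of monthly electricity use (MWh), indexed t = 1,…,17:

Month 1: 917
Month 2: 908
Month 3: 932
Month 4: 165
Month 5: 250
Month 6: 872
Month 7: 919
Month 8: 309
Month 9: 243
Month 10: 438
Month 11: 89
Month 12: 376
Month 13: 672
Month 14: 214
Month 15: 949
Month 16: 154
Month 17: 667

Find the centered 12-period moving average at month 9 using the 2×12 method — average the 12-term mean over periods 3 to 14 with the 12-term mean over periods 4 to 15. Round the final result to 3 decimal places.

457.292

Sum over 3–14: 932 + 165 + 250 + 872 + 919 + 309 + 243 + 438 + 89 + 376 + 672 + 214 = 5479
Sum over 4–15: 165 + 250 + 872 + 919 + 309 + 243 + 438 + 89 + 376 + 672 + 214 + 949 = 5496
CMA at t=9 = (5479 + 5496) / (2·12) = 10975 / 24 = 457.292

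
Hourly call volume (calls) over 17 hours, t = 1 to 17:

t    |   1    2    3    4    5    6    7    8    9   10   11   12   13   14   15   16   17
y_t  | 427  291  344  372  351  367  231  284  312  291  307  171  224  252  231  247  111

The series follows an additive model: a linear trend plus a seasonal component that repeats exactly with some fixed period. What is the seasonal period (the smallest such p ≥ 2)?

First differences y_{t+1} − y_t: -136, 53, 28, -21, 16, -136, 53, 28, -21, 16, -136, 53, …
The difference pattern repeats every 5 terms and not for any smaller step, so p = 5.

5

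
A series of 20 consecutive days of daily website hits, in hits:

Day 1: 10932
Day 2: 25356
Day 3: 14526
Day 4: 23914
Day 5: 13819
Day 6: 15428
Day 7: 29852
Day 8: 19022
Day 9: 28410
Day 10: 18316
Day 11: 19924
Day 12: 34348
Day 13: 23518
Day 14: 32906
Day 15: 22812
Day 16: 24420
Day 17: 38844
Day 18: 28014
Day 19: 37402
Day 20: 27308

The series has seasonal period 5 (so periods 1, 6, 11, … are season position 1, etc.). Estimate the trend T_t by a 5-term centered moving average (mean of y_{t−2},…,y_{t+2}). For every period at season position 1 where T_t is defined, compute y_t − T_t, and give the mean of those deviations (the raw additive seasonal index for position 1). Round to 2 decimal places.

-4979.13

Season position 1 occurs at t = 6, 11, 16 (where T_t is defined).
t=6: T_6 = 20407.0000; y_6 − T_6 = 15428 − 20407.0000 = -4979.0000
t=11: T_11 = 24903.2000; y_11 − T_11 = 19924 − 24903.2000 = -4979.2000
t=16: T_16 = 29399.2000; y_16 − T_16 = 24420 − 29399.2000 = -4979.2000
Mean deviation: (-4979.0000 + -4979.2000 + -4979.2000) / 3 = -4979.13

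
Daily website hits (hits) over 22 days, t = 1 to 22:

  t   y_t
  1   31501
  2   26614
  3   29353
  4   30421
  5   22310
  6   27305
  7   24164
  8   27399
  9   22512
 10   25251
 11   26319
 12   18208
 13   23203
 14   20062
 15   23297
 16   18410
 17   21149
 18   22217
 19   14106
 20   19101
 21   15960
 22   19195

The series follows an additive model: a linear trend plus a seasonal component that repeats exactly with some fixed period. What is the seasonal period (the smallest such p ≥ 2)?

First differences y_{t+1} − y_t: -4887, 2739, 1068, -8111, 4995, -3141, 3235, -4887, 2739, 1068, -8111, 4995, -3141, 3235, -4887, 2739, …
The difference pattern repeats every 7 terms and not for any smaller step, so p = 7.

7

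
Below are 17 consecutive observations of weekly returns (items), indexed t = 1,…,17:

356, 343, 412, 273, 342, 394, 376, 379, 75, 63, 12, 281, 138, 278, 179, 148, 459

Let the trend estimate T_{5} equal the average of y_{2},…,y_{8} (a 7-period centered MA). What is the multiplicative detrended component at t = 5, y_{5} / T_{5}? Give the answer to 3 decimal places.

Trend T_5 = (343 + 412 + 273 + 342 + 394 + 376 + 379) / 7 = 2519/7 = 359.85714
Ratio to trend: 342 / 359.85714 = 0.950

0.950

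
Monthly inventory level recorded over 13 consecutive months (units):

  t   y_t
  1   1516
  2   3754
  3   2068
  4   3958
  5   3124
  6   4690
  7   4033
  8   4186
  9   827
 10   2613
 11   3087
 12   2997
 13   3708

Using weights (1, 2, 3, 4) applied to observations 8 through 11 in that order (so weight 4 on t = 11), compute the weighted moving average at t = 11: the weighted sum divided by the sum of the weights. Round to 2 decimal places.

2602.70

Weighted sum: 1·4186 + 2·827 + 3·2613 + 4·3087 = 4186 + 1654 + 7839 + 12348 = 26027
Weight total: 1 + 2 + 3 + 4 = 10
WMA = 26027 / 10 = 2602.70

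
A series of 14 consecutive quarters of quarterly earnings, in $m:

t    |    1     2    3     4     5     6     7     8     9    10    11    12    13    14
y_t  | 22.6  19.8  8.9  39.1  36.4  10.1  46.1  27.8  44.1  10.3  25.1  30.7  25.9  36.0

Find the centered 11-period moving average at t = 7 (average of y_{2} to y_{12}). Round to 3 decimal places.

Sum of periods 2–12: 19.8 + 8.9 + 39.1 + 36.4 + 10.1 + 46.1 + 27.8 + 44.1 + 10.3 + 25.1 + 30.7 = 298.4
Divide by 11: 298.4 / 11 = 27.127

27.127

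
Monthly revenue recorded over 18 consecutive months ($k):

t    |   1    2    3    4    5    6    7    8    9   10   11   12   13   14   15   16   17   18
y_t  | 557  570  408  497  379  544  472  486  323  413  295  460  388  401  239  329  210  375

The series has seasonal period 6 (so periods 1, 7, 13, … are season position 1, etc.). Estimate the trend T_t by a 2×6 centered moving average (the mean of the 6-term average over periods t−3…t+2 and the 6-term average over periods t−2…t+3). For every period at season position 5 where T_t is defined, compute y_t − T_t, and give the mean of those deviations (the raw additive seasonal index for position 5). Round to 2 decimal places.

-92.21

Season position 5 occurs at t = 5, 11 (where T_t is defined).
t=5: T_5 = 471.3333; y_5 − T_5 = 379 − 471.3333 = -92.3333
t=11: T_11 = 387.0833; y_11 − T_11 = 295 − 387.0833 = -92.0833
Mean deviation: (-92.3333 + -92.0833) / 2 = -92.21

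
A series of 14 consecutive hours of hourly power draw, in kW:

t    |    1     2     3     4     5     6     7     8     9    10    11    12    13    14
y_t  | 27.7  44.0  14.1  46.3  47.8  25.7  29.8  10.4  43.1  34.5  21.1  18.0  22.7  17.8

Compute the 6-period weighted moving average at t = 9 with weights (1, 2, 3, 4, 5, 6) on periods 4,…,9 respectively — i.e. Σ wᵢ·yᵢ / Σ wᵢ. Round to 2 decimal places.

30.90

Weighted sum: 1·46.3 + 2·47.8 + 3·25.7 + 4·29.8 + 5·10.4 + 6·43.1 = 46.3 + 95.6 + 77.1 + 119.2 + 52.0 + 258.6 = 648.8
Weight total: 1 + 2 + 3 + 4 + 5 + 6 = 21
WMA = 648.8 / 21 = 30.90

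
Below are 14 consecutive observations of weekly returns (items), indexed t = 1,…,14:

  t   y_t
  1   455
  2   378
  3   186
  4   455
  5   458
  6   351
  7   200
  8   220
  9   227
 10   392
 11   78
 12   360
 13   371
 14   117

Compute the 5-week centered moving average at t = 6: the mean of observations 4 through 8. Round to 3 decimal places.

Sum of periods 4–8: 455 + 458 + 351 + 200 + 220 = 1684
Divide by 5: 1684 / 5 = 336.800

336.800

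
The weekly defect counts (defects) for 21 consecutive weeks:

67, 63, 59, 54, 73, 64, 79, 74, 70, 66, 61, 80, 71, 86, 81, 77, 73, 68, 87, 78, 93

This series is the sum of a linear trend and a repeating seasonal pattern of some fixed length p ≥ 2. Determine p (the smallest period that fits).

7

First differences y_{t+1} − y_t: -4, -4, -5, 19, -9, 15, -5, -4, -4, -5, 19, -9, 15, -5, -4, -4, …
The difference pattern repeats every 7 terms and not for any smaller step, so p = 7.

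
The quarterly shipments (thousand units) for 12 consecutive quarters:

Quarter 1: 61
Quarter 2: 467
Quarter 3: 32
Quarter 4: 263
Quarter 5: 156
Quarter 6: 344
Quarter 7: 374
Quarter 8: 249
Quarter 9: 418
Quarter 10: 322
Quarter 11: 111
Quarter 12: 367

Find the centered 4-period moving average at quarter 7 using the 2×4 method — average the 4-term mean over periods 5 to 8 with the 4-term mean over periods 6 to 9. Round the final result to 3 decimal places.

Sum over 5–8: 156 + 344 + 374 + 249 = 1123
Sum over 6–9: 344 + 374 + 249 + 418 = 1385
CMA at t=7 = (1123 + 1385) / (2·4) = 2508 / 8 = 313.500

313.500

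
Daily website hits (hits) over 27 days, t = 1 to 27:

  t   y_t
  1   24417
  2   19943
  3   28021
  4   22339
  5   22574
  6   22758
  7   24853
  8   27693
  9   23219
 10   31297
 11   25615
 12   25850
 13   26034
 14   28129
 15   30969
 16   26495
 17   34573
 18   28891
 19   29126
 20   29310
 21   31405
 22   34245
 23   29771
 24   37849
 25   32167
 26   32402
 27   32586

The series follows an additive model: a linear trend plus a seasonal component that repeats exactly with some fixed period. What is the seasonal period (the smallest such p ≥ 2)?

7

First differences y_{t+1} − y_t: -4474, 8078, -5682, 235, 184, 2095, 2840, -4474, 8078, -5682, 235, 184, 2095, 2840, -4474, 8078, …
The difference pattern repeats every 7 terms and not for any smaller step, so p = 7.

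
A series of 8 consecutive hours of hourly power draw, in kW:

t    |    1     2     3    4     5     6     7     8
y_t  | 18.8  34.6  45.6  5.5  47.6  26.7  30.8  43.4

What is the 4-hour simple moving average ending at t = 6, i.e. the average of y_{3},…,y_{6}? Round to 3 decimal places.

31.350

Sum of periods 3–6: 45.6 + 5.5 + 47.6 + 26.7 = 125.4
Divide by 4: 125.4 / 4 = 31.350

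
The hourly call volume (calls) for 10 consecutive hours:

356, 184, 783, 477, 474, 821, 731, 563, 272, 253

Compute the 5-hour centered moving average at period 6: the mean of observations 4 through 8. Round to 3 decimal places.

613.200

Sum of periods 4–8: 477 + 474 + 821 + 731 + 563 = 3066
Divide by 5: 3066 / 5 = 613.200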